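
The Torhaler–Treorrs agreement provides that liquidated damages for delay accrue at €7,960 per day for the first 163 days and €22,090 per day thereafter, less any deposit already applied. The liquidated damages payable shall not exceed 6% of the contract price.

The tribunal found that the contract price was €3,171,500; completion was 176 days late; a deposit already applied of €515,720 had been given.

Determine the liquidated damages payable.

First 163 days: 163 × €7,960 = €1,297,480
Remaining days: (176 − 163) × €22,090 = €287,170
Accrued per-day damages: €1,297,480 + €287,170 = €1,584,650
Less deposit already applied: €1,584,650 − €515,720 = €1,068,930
Cap: 6% of €3,171,500 = €190,290
Cap at €190,290: €1,068,930 exceeds the cap → €190,290

Liquidated damages: €190,290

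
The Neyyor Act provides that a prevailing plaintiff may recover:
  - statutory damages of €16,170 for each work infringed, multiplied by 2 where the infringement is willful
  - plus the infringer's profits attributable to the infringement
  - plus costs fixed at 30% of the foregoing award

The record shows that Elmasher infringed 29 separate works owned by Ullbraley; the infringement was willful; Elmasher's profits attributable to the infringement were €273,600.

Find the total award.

Award: €1,574,898

Statutory damages: 29 × €16,170 = €468,930
Doubled: 2 × €468,930 = €937,860
Combined award: €937,860 + €273,600 = €1,211,460
Costs: 30% of €1,211,460 = €363,438
Award plus costs: €1,211,460 + €363,438 = €1,574,898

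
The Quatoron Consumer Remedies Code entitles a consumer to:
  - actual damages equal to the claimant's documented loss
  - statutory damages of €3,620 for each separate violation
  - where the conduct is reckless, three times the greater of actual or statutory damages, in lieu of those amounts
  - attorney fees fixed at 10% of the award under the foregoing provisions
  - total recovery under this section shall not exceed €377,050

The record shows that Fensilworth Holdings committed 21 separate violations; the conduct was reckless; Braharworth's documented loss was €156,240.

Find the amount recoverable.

Statutory damages: 21 × €3,620 = €76,020
Greater of actual damages (€156,240) or statutory damages (€76,020): €156,240
Trebled: 3 × €156,240 = €468,720
Attorney fees: 10% of €468,720 = €46,872
Total before cap: €468,720 + €46,872 = €515,592
Cap at €377,050: €515,592 exceeds the cap → €377,050

Total recovery: €377,050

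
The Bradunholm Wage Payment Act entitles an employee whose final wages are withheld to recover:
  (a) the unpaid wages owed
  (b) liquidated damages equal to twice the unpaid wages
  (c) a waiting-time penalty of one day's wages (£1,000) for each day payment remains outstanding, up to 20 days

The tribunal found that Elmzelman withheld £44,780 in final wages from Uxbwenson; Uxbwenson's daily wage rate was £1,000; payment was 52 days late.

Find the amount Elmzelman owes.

£154,340

Doubled: 2 × £44,780 = £89,560
Penalty days: min(52, 20) = 20
Waiting-time penalty: 20 × £1,000 = £20,000
Total award: £44,780 + £89,560 + £20,000 = £154,340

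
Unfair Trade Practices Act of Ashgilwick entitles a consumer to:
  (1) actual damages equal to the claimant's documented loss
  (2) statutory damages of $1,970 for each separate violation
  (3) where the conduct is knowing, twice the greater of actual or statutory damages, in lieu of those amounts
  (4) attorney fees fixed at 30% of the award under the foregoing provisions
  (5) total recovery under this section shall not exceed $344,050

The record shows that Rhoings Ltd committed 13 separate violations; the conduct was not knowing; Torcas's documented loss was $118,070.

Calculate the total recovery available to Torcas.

Statutory damages: 13 × $1,970 = $25,610
Conduct not knowing: the in-lieu enhancement does not apply.
Actual plus statutory damages: $118,070 + $25,610 = $143,680
Attorney fees: 30% of $143,680 = $43,104
Total before cap: $143,680 + $43,104 = $186,784
Cap at $344,050: $186,784 is within the cap, no reduction.

Total recovery: $186,784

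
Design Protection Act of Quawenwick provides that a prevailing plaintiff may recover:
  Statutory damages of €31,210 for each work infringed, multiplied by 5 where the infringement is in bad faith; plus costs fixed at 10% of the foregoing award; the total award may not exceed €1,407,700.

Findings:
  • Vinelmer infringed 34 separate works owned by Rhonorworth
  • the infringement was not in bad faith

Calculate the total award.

Statutory damages: 34 × €31,210 = €1,061,140
Infringement not in bad faith: no ×5 enhancement.
Costs: 10% of €1,061,140 = €106,114
Award plus costs: €1,061,140 + €106,114 = €1,167,254
Cap at €1,407,700: €1,167,254 is within the cap, no reduction.

€1,167,254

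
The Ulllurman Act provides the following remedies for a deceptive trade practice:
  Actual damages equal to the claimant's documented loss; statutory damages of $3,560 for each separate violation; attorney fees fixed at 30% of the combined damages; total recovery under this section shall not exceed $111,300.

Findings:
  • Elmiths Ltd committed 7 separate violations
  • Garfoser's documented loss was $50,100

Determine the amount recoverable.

Total recovery: $97,526

Statutory damages: 7 × $3,560 = $24,920
Combined damages: $50,100 + $24,920 = $75,020
Attorney fees: 30% of $75,020 = $22,506
Total before cap: $75,020 + $22,506 = $97,526
Cap at $111,300: $97,526 is within the cap, no reduction.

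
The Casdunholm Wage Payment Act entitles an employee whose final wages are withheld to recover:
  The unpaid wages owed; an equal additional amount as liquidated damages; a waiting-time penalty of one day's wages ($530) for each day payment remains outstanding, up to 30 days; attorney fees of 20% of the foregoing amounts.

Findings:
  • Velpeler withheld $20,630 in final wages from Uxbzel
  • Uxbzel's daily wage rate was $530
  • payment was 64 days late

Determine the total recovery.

$68,592

Liquidated damages (equal amount): $20,630
Penalty days: min(64, 30) = 30
Waiting-time penalty: 30 × $530 = $15,900
Subtotal: $20,630 + $20,630 + $15,900 = $57,160
Attorney fees: 20% of $57,160 = $11,432
Total award: $57,160 + $11,432 = $68,592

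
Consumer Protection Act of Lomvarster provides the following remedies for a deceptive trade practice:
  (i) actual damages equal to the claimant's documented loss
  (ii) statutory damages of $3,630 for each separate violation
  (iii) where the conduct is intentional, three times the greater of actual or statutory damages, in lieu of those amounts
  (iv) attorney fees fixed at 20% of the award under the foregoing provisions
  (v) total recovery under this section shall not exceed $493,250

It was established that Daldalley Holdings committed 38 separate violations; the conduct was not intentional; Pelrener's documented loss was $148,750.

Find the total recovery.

Statutory damages: 38 × $3,630 = $137,940
Conduct not intentional: the in-lieu enhancement does not apply.
Actual plus statutory damages: $148,750 + $137,940 = $286,690
Attorney fees: 20% of $286,690 = $57,338
Total before cap: $286,690 + $57,338 = $344,028
Cap at $493,250: $344,028 is within the cap, no reduction.

$344,028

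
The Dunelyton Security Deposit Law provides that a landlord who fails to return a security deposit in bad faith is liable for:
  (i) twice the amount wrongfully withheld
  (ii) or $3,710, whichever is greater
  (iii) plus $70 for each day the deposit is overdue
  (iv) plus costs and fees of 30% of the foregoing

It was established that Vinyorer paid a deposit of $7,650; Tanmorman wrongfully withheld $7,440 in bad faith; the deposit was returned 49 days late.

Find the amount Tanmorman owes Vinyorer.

$23,803

Doubled: 2 × $7,440 = $14,880
Minimum $3,710: $14,880 meets the minimum, no increase.
Late-return penalty: 49 × $70 = $3,430
Damages plus late penalty: $14,880 + $3,430 = $18,310
Costs and fees: 30% of $18,310 = $5,493
Total recovery: $18,310 + $5,493 = $23,803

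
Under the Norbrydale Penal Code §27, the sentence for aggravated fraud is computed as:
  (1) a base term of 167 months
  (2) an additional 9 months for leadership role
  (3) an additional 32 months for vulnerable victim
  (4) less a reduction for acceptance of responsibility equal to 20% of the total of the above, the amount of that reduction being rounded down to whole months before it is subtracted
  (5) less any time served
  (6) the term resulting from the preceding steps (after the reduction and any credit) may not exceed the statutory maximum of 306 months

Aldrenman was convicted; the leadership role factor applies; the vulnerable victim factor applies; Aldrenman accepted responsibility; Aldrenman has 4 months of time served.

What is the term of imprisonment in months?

Sentence: 163 months

Leadership role enhancement: +9 months
Vulnerable victim enhancement: +32 months
Adjusted term: 167 months + 9 months + 32 months = 208 months
Acceptance of responsibility reduction: 20% of 208 months = 41 months (rounded down)
After reduction: 208 − 41 = 167 months
Less time served: 167 months − 4 months = 163 months
Cap at 306 months: 163 months is within the cap, no reduction.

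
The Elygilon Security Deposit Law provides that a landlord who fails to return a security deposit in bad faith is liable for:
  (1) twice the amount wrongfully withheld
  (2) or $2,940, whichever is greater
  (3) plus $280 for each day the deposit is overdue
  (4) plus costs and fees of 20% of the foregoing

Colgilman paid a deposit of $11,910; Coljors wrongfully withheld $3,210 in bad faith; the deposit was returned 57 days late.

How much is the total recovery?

Doubled: 2 × $3,210 = $6,420
Minimum $2,940: $6,420 meets the minimum, no increase.
Late-return penalty: 57 × $280 = $15,960
Damages plus late penalty: $6,420 + $15,960 = $22,380
Costs and fees: 20% of $22,380 = $4,476
Total recovery: $22,380 + $4,476 = $26,856

$26,856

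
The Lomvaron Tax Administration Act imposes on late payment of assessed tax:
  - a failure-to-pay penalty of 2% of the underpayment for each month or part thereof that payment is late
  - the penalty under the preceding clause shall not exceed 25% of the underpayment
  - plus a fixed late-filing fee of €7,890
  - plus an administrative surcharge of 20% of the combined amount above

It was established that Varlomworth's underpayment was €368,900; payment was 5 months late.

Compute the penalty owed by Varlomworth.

€53,736

Accrued rate: 2% × 5 = 10%, capped at 25% → 10%
Failure-to-pay penalty: 10% of €368,900 = €36,890
Penalty before surcharge: €36,890 + €7,890 = €44,780
Administrative surcharge: 20% of €44,780 = €8,956
Total penalty: €44,780 + €8,956 = €53,736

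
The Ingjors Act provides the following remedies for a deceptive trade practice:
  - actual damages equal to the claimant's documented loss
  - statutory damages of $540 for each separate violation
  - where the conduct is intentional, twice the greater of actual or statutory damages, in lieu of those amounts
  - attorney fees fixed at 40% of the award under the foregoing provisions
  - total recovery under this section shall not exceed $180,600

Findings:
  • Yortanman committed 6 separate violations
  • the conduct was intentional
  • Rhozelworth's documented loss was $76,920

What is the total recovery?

$180,600

Statutory damages: 6 × $540 = $3,240
Greater of actual damages ($76,920) or statutory damages ($3,240): $76,920
Doubled: 2 × $76,920 = $153,840
Attorney fees: 40% of $153,840 = $61,536
Total before cap: $153,840 + $61,536 = $215,376
Cap at $180,600: $215,376 exceeds the cap → $180,600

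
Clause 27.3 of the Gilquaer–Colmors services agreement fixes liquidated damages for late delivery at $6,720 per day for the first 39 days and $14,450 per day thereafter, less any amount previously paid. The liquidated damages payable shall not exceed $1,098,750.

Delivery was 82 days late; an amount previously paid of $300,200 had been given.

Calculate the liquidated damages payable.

First 39 days: 39 × $6,720 = $262,080
Remaining days: (82 − 39) × $14,450 = $621,350
Accrued per-day damages: $262,080 + $621,350 = $883,430
Less amount previously paid: $883,430 − $300,200 = $583,230
Cap at $1,098,750: $583,230 is within the cap, no reduction.

$583,230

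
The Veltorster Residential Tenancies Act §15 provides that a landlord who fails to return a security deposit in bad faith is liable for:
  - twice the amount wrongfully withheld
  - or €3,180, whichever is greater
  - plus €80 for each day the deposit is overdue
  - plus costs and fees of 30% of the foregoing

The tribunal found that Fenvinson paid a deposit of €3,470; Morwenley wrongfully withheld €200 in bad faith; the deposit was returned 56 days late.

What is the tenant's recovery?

Doubled: 2 × €200 = €400
Minimum €3,180: €400 is below the minimum → €3,180
Late-return penalty: 56 × €80 = €4,480
Damages plus late penalty: €3,180 + €4,480 = €7,660
Costs and fees: 30% of €7,660 = €2,298
Total recovery: €7,660 + €2,298 = €9,958

Recovery: €9,958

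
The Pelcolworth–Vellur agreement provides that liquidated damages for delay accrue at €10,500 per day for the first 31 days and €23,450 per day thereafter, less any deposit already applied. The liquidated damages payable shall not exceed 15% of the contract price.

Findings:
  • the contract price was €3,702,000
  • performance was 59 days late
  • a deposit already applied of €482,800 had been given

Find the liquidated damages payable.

First 31 days: 31 × €10,500 = €325,500
Remaining days: (59 − 31) × €23,450 = €656,600
Accrued per-day damages: €325,500 + €656,600 = €982,100
Less deposit already applied: €982,100 − €482,800 = €499,300
Cap: 15% of €3,702,000 = €555,300
Cap at €555,300: €499,300 is within the cap, no reduction.

€499,300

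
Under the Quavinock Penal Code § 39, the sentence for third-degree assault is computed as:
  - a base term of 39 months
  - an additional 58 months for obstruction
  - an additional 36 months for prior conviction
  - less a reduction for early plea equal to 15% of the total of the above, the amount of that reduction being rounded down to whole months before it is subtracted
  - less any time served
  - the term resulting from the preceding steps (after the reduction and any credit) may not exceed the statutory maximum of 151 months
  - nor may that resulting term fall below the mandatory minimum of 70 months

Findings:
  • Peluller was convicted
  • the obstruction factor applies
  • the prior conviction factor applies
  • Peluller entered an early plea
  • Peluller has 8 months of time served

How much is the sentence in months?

Obstruction enhancement: +58 months
Prior conviction enhancement: +36 months
Adjusted term: 39 months + 58 months + 36 months = 133 months
Early plea reduction: 15% of 133 months = 19 months (rounded down)
After reduction: 133 − 19 = 114 months
Less time served: 114 months − 8 months = 106 months
Cap at 151 months: 106 months is within the cap, no reduction.
Minimum 70 months: 106 months meets the minimum, no increase.

106 months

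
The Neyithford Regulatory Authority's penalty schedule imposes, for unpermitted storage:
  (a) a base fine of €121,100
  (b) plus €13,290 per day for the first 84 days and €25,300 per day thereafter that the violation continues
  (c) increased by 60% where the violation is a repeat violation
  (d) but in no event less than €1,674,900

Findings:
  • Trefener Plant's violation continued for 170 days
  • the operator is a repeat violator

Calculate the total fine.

First 84 days: 84 × €13,290 = €1,116,360
Remaining days: (170 − 84) × €25,300 = €2,175,800
Per-day component: €1,116,360 + €2,175,800 = €3,292,160
Base plus per-day: €121,100 + €3,292,160 = €3,413,260
Enhancement: 60% of €3,413,260 = €2,047,956
Enhanced fine: €3,413,260 + €2,047,956 = €5,461,216
Minimum €1,674,900: €5,461,216 meets the minimum, no increase.

€5,461,216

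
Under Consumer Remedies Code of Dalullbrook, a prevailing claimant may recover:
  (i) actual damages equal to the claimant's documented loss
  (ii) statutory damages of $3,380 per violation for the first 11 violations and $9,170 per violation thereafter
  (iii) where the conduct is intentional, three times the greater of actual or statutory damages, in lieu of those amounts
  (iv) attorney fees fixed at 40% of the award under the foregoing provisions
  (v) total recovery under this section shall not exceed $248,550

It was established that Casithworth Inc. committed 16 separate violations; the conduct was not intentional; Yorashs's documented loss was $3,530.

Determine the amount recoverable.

First 11 violations: 11 × $3,380 = $37,180
Remaining violations: (16 − 11) × $9,170 = $45,850
Statutory damages: $37,180 + $45,850 = $83,030
Conduct not intentional: the in-lieu enhancement does not apply.
Actual plus statutory damages: $3,530 + $83,030 = $86,560
Attorney fees: 40% of $86,560 = $34,624
Total before cap: $86,560 + $34,624 = $121,184
Cap at $248,550: $121,184 is within the cap, no reduction.

$121,184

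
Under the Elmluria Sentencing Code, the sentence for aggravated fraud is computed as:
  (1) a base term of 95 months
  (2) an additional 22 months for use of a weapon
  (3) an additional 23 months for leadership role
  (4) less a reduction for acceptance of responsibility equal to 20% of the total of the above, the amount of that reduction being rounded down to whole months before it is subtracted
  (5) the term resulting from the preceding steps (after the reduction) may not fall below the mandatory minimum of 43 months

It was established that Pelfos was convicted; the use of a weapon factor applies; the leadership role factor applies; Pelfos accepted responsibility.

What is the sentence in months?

112 months

Use of a weapon enhancement: +22 months
Leadership role enhancement: +23 months
Adjusted term: 95 months + 22 months + 23 months = 140 months
Acceptance of responsibility reduction: 20% of 140 months = 28 months (rounded down)
After reduction: 140 − 28 = 112 months
Minimum 43 months: 112 months meets the minimum, no increase.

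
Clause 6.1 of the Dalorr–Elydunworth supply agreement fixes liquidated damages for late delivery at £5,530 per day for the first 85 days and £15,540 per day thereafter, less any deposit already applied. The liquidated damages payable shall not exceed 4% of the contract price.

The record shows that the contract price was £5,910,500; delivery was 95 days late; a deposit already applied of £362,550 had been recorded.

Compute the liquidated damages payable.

£236,420

First 85 days: 85 × £5,530 = £470,050
Remaining days: (95 − 85) × £15,540 = £155,400
Accrued per-day damages: £470,050 + £155,400 = £625,450
Less deposit already applied: £625,450 − £362,550 = £262,900
Cap: 4% of £5,910,500 = £236,420
Cap at £236,420: £262,900 exceeds the cap → £236,420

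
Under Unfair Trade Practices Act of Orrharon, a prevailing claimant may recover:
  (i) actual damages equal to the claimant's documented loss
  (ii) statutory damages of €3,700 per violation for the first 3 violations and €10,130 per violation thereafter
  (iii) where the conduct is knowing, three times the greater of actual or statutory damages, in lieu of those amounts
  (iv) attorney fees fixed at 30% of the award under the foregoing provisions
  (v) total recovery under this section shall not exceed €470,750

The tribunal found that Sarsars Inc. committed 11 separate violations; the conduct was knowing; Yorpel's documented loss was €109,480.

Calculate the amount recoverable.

First 3 violations: 3 × €3,700 = €11,100
Remaining violations: (11 − 3) × €10,130 = €81,040
Statutory damages: €11,100 + €81,040 = €92,140
Greater of actual damages (€109,480) or statutory damages (€92,140): €109,480
Trebled: 3 × €109,480 = €328,440
Attorney fees: 30% of €328,440 = €98,532
Total before cap: €328,440 + €98,532 = €426,972
Cap at €470,750: €426,972 is within the cap, no reduction.

Total recovery: €426,972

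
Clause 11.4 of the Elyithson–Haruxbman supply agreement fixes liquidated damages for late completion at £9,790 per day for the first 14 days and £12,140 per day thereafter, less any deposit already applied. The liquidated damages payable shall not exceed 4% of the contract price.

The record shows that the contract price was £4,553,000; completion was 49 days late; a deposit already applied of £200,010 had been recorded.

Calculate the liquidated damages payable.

£182,120

First 14 days: 14 × £9,790 = £137,060
Remaining days: (49 − 14) × £12,140 = £424,900
Accrued per-day damages: £137,060 + £424,900 = £561,960
Less deposit already applied: £561,960 − £200,010 = £361,950
Cap: 4% of £4,553,000 = £182,120
Cap at £182,120: £361,950 exceeds the cap → £182,120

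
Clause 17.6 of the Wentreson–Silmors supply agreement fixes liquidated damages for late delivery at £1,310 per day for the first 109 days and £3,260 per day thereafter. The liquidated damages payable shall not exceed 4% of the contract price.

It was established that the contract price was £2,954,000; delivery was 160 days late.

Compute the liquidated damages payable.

Liquidated damages: £118,160

First 109 days: 109 × £1,310 = £142,790
Remaining days: (160 − 109) × £3,260 = £166,260
Accrued per-day damages: £142,790 + £166,260 = £309,050
Cap: 4% of £2,954,000 = £118,160
Cap at £118,160: £309,050 exceeds the cap → £118,160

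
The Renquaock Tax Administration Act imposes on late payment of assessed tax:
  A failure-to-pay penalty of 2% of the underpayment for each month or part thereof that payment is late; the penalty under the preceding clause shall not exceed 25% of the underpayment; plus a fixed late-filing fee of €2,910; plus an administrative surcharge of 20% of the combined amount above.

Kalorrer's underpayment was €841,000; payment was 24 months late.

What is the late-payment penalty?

€255,792

Accrued rate: 2% × 24 = 48%, capped at 25% → 25%
Failure-to-pay penalty: 25% of €841,000 = €210,250
Penalty before surcharge: €210,250 + €2,910 = €213,160
Administrative surcharge: 20% of €213,160 = €42,632
Total penalty: €213,160 + €42,632 = €255,792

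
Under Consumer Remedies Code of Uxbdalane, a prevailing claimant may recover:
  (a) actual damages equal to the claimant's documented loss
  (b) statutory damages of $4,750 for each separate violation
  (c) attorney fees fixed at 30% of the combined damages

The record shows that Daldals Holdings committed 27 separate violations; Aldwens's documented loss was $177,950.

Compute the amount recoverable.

Statutory damages: 27 × $4,750 = $128,250
Combined damages: $177,950 + $128,250 = $306,200
Attorney fees: 30% of $306,200 = $91,860
Total recovery: $306,200 + $91,860 = $398,060

$398,060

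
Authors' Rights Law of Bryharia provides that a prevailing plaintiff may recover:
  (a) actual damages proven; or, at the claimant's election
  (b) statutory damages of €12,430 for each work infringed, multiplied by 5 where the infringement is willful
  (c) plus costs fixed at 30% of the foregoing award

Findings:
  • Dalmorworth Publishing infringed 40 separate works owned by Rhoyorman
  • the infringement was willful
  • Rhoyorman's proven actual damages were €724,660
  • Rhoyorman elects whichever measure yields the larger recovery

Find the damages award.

€3,231,800

Statutory damages: 40 × €12,430 = €497,200
Multiplied by 5: 5 × €497,200 = €2,486,000
Greater of actual damages (€724,660) or enhanced statutory damages (€2,486,000): €2,486,000
Costs: 30% of €2,486,000 = €745,800
Award plus costs: €2,486,000 + €745,800 = €3,231,800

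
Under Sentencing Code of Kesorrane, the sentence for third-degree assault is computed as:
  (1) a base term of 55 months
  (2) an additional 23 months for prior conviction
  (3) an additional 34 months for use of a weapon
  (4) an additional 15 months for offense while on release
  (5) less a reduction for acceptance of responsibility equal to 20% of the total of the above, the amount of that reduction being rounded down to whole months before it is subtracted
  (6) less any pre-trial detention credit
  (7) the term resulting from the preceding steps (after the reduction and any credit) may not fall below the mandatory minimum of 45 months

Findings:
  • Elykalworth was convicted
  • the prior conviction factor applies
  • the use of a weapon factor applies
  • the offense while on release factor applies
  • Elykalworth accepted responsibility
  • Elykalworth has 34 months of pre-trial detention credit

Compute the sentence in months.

Prior conviction enhancement: +23 months
Use of a weapon enhancement: +34 months
Offense while on release enhancement: +15 months
Adjusted term: 55 months + 23 months + 34 months + 15 months = 127 months
Acceptance of responsibility reduction: 20% of 127 months = 25 months (rounded down)
After reduction: 127 − 25 = 102 months
Less pre-trial detention credit: 102 months − 34 months = 68 months
Minimum 45 months: 68 months meets the minimum, no increase.

68 months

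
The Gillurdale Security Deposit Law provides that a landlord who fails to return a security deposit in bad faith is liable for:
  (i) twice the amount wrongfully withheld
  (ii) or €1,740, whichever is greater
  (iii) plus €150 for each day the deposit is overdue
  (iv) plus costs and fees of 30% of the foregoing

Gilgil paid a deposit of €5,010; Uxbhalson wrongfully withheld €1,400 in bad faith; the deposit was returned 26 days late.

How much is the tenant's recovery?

€8,710

Doubled: 2 × €1,400 = €2,800
Minimum €1,740: €2,800 meets the minimum, no increase.
Late-return penalty: 26 × €150 = €3,900
Damages plus late penalty: €2,800 + €3,900 = €6,700
Costs and fees: 30% of €6,700 = €2,010
Total recovery: €6,700 + €2,010 = €8,710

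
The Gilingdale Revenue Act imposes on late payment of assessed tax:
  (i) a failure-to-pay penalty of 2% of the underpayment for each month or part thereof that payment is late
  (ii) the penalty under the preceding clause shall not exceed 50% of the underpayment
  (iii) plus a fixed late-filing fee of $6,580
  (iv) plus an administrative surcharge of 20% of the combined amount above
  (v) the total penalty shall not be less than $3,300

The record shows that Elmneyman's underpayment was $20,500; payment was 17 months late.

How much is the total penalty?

$16,260

Accrued rate: 2% × 17 = 34%, capped at 50% → 34%
Failure-to-pay penalty: 34% of $20,500 = $6,970
Penalty before surcharge: $6,970 + $6,580 = $13,550
Administrative surcharge: 20% of $13,550 = $2,710
Total penalty: $13,550 + $2,710 = $16,260
Minimum $3,300: $16,260 meets the minimum, no increase.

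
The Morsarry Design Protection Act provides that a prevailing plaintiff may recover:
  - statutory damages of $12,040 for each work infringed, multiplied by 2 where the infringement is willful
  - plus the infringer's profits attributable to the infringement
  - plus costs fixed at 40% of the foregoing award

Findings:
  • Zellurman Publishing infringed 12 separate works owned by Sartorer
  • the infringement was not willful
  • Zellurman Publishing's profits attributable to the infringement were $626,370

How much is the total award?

Statutory damages: 12 × $12,040 = $144,480
Infringement not willful: no ×2 enhancement.
Combined award: $144,480 + $626,370 = $770,850
Costs: 40% of $770,850 = $308,340
Award plus costs: $770,850 + $308,340 = $1,079,190

$1,079,190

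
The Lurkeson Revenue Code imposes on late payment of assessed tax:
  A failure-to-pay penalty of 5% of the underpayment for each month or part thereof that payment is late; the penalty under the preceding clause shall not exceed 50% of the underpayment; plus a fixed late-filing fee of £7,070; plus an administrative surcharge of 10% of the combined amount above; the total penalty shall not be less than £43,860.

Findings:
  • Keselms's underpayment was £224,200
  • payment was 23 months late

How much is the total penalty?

£131,087

Accrued rate: 5% × 23 = 115%, capped at 50% → 50%
Failure-to-pay penalty: 50% of £224,200 = £112,100
Penalty before surcharge: £112,100 + £7,070 = £119,170
Administrative surcharge: 10% of £119,170 = £11,917
Total penalty: £119,170 + £11,917 = £131,087
Minimum £43,860: £131,087 meets the minimum, no increase.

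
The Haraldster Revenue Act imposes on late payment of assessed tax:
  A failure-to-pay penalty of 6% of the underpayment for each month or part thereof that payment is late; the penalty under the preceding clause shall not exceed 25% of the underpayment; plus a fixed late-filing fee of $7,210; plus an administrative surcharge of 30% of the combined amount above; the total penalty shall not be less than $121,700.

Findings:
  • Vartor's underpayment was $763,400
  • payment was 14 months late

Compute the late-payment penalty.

Accrued rate: 6% × 14 = 84%, capped at 25% → 25%
Failure-to-pay penalty: 25% of $763,400 = $190,850
Penalty before surcharge: $190,850 + $7,210 = $198,060
Administrative surcharge: 30% of $198,060 = $59,418
Total penalty: $198,060 + $59,418 = $257,478
Minimum $121,700: $257,478 meets the minimum, no increase.

$257,478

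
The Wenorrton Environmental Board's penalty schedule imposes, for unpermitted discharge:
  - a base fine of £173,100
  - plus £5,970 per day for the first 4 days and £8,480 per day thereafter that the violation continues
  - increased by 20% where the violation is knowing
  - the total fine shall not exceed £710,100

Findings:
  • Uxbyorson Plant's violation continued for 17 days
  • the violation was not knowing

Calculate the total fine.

First 4 days: 4 × £5,970 = £23,880
Remaining days: (17 − 4) × £8,480 = £110,240
Per-day component: £23,880 + £110,240 = £134,120
Base plus per-day: £173,100 + £134,120 = £307,220
The violation was not knowing: no 20% increase.
Cap at £710,100: £307,220 is within the cap, no reduction.

Civil penalty: £307,220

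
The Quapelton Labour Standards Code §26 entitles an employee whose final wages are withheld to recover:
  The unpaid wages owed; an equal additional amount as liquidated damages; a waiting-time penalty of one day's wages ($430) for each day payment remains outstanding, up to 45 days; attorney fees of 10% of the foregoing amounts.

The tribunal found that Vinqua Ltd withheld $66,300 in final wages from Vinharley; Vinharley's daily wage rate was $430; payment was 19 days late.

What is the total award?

Liquidated damages (equal amount): $66,300
Penalty days: min(19, 45) = 19
Waiting-time penalty: 19 × $430 = $8,170
Subtotal: $66,300 + $66,300 + $8,170 = $140,770
Attorney fees: 10% of $140,770 = $14,077
Total award: $140,770 + $14,077 = $154,847

$154,847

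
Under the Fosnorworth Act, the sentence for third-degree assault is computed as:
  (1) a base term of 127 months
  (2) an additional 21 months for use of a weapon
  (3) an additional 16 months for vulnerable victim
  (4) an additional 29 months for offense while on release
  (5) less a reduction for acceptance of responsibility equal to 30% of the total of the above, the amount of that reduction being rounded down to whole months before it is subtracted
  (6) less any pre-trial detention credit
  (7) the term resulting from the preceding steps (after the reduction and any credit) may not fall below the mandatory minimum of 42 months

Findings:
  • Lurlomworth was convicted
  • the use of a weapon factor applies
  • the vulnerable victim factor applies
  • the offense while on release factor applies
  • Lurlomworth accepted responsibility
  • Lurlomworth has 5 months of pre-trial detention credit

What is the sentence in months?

Use of a weapon enhancement: +21 months
Vulnerable victim enhancement: +16 months
Offense while on release enhancement: +29 months
Adjusted term: 127 months + 21 months + 16 months + 29 months = 193 months
Acceptance of responsibility reduction: 30% of 193 months = 57 months (rounded down)
After reduction: 193 − 57 = 136 months
Less pre-trial detention credit: 136 months − 5 months = 131 months
Minimum 42 months: 131 months meets the minimum, no increase.

Sentence: 131 months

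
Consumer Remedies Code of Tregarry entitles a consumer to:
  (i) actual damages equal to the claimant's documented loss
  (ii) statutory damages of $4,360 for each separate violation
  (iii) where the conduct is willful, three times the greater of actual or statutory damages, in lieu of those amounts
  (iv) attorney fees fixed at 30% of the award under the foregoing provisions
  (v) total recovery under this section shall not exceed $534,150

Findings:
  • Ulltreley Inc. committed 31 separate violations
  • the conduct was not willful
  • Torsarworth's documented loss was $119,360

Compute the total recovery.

$330,876

Statutory damages: 31 × $4,360 = $135,160
Conduct not willful: the in-lieu enhancement does not apply.
Actual plus statutory damages: $119,360 + $135,160 = $254,520
Attorney fees: 30% of $254,520 = $76,356
Total before cap: $254,520 + $76,356 = $330,876
Cap at $534,150: $330,876 is within the cap, no reduction.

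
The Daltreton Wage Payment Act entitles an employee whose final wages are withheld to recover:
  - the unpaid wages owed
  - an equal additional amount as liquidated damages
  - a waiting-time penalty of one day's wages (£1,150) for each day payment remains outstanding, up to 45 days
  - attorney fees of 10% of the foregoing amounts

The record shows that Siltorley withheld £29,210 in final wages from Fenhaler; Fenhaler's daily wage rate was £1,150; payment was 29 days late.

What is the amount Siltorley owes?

Liquidated damages (equal amount): £29,210
Penalty days: min(29, 45) = 29
Waiting-time penalty: 29 × £1,150 = £33,350
Subtotal: £29,210 + £29,210 + £33,350 = £91,770
Attorney fees: 10% of £91,770 = £9,177
Total award: £91,770 + £9,177 = £100,947

£100,947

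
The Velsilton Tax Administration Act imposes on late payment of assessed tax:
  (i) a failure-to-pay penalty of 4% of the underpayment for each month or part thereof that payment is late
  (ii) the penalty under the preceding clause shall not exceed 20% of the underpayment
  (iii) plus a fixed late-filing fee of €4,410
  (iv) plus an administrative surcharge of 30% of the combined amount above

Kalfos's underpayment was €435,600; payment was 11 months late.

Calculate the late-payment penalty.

€118,989

Accrued rate: 4% × 11 = 44%, capped at 20% → 20%
Failure-to-pay penalty: 20% of €435,600 = €87,120
Penalty before surcharge: €87,120 + €4,410 = €91,530
Administrative surcharge: 30% of €91,530 = €27,459
Total penalty: €91,530 + €27,459 = €118,989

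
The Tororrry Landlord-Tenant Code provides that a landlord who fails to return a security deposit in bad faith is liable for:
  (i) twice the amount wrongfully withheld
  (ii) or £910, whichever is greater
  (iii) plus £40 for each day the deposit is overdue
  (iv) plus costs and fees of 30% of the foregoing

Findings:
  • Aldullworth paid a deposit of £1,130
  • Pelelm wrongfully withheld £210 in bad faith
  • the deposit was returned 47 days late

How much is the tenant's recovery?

£3,627

Doubled: 2 × £210 = £420
Minimum £910: £420 is below the minimum → £910
Late-return penalty: 47 × £40 = £1,880
Damages plus late penalty: £910 + £1,880 = £2,790
Costs and fees: 30% of £2,790 = £837
Total recovery: £2,790 + £837 = £3,627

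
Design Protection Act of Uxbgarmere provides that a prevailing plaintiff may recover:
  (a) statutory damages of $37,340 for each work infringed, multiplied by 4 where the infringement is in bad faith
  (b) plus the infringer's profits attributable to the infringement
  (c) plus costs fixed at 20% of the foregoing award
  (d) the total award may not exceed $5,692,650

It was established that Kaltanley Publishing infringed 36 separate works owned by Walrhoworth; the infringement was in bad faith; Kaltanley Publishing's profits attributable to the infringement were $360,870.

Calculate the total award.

$5,692,650

Statutory damages: 36 × $37,340 = $1,344,240
Multiplied by 4: 4 × $1,344,240 = $5,376,960
Combined award: $5,376,960 + $360,870 = $5,737,830
Costs: 20% of $5,737,830 = $1,147,566
Award plus costs: $5,737,830 + $1,147,566 = $6,885,396
Cap at $5,692,650: $6,885,396 exceeds the cap → $5,692,650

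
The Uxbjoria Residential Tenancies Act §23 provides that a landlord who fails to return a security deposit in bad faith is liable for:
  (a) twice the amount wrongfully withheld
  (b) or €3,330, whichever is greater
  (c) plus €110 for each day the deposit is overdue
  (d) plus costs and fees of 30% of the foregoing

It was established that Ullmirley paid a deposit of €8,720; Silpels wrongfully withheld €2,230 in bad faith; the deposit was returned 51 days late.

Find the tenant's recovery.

Doubled: 2 × €2,230 = €4,460
Minimum €3,330: €4,460 meets the minimum, no increase.
Late-return penalty: 51 × €110 = €5,610
Damages plus late penalty: €4,460 + €5,610 = €10,070
Costs and fees: 30% of €10,070 = €3,021
Total recovery: €10,070 + €3,021 = €13,091

€13,091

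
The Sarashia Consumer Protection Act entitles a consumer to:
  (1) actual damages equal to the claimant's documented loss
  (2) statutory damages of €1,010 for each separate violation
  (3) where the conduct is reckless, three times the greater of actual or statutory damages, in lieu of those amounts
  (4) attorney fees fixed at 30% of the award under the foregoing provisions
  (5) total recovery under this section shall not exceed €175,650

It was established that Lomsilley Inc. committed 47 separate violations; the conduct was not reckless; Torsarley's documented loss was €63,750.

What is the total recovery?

€144,586

Statutory damages: 47 × €1,010 = €47,470
Conduct not reckless: the in-lieu enhancement does not apply.
Actual plus statutory damages: €63,750 + €47,470 = €111,220
Attorney fees: 30% of €111,220 = €33,366
Total before cap: €111,220 + €33,366 = €144,586
Cap at €175,650: €144,586 is within the cap, no reduction.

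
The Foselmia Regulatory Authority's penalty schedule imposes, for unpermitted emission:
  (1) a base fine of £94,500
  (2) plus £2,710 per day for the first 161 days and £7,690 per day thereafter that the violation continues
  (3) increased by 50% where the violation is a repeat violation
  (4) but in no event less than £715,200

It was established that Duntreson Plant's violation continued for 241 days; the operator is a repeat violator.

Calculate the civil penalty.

£1,719,015

First 161 days: 161 × £2,710 = £436,310
Remaining days: (241 − 161) × £7,690 = £615,200
Per-day component: £436,310 + £615,200 = £1,051,510
Base plus per-day: £94,500 + £1,051,510 = £1,146,010
Enhancement: 50% of £1,146,010 = £573,005
Enhanced fine: £1,146,010 + £573,005 = £1,719,015
Minimum £715,200: £1,719,015 meets the minimum, no increase.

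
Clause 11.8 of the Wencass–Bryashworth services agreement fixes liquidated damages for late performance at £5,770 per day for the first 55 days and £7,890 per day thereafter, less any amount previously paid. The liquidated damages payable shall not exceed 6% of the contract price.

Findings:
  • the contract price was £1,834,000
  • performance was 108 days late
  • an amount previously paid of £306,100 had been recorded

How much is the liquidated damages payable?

£110,040

First 55 days: 55 × £5,770 = £317,350
Remaining days: (108 − 55) × £7,890 = £418,170
Accrued per-day damages: £317,350 + £418,170 = £735,520
Less amount previously paid: £735,520 − £306,100 = £429,420
Cap: 6% of £1,834,000 = £110,040
Cap at £110,040: £429,420 exceeds the cap → £110,040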